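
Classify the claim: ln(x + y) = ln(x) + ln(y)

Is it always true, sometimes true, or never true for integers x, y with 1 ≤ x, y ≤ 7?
Sometimes true

It holds at (x, y) = (2, 2) (both sides equal ln(4) ≈ 1.386), but fails at (x, y) = (5, 6) (LHS = ln(11) ≈ 2.398, RHS = ln(5) + ln(6) ≈ 3.401).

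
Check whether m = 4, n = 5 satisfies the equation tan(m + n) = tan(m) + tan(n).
Fails

Substituting m = 4, n = 5:

LHS = tan(4 + 5) = tan(9) ≈ -0.4523
RHS = tan(4) + tan(5) ≈ -2.223

LHS ≠ RHS, so the equation does not hold at this point.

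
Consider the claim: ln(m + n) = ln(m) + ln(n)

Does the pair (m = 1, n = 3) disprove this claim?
Substituting m = 1, n = 3:
LHS = ln(1 + 3) = ln(4) ≈ 1.386
RHS = ln(1) + ln(3) = ln(3) ≈ 1.099

Since LHS ≠ RHS, this pair disproves the claim.

Answer: Yes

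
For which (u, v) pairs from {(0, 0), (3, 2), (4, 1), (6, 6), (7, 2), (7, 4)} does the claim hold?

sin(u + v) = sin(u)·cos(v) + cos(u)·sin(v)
All pairs

Testing each pair:
(0, 0): LHS = 0, RHS = 0 → holds
(3, 2): LHS = sin(5) ≈ -0.9589, RHS = sin(2)·cos(3) + sin(3)·cos(2) ≈ -0.9589 → holds
(4, 1): LHS = sin(5) ≈ -0.9589, RHS = sin(1)·cos(4) + sin(4)·cos(1) ≈ -0.9589 → holds
(6, 6): LHS = sin(12) ≈ -0.5366, RHS = 2·sin(6)·cos(6) ≈ -0.5366 → holds
(7, 2): LHS = sin(9) ≈ 0.4121, RHS = sin(7)·cos(2) + sin(2)·cos(7) ≈ 0.4121 → holds
(7, 4): LHS = sin(11) ≈ -1, RHS = sin(4)·cos(7) + sin(7)·cos(4) ≈ -1 → holds

Every pair satisfies the claim.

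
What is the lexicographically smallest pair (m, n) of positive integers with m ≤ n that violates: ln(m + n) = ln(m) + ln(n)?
Substituting (1, 1) into the claim:
LHS = ln(1 + 1) = ln(2) ≈ 0.6931
RHS = ln(1) + ln(1) = 0

Since LHS ≠ RHS, this pair disproves the claim, and no lexicographically smaller pair (m ≤ n, positive integers) does.

For instance (3, 8) is also a counterexample (LHS = ln(11) ≈ 2.398, RHS = ln(3) + ln(8) ≈ 3.178), but it's lexicographically larger.

Answer: (m, n) = (1, 1)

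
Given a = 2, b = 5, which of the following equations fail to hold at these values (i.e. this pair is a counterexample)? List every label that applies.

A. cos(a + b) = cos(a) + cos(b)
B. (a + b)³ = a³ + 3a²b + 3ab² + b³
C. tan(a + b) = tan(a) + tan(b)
Evaluating each claim at the given values:
A. LHS = cos(7) ≈ 0.7539, RHS = cos(2) + cos(5) ≈ -0.1325 → fails here (LHS ≠ RHS)
B. LHS = 343, RHS = 343 → holds here (LHS = RHS)
C. LHS = tan(7) ≈ 0.8714, RHS = tan(5) + tan(2) ≈ -5.566 → fails here (LHS ≠ RHS)

Answer: A, C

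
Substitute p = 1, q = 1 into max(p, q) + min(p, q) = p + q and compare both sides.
LHS = max(1, 1) + min(1, 1) = 2
RHS = 1 + 1 = 2

LHS = RHS: the two sides agree.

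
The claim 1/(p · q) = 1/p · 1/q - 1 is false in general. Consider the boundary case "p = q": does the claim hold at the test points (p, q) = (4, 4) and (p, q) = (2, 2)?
At (4, 4): LHS = 1/16 ≠ RHS = -15/16
At (2, 2): LHS = 1/4 ≠ RHS = -3/4

Answer: No, fails at both test points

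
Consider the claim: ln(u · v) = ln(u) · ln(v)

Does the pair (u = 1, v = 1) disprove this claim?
Substituting u = 1, v = 1:
LHS = ln(1 · 1) = 0
RHS = ln(1) · ln(1) = 0

The sides agree, so this pair does not disprove the claim.

Answer: No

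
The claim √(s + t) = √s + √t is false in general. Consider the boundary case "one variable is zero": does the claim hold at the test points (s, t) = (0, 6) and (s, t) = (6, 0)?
Yes, holds at both test points

At (0, 6): LHS = √(6) ≈ 2.449, RHS = √(6) ≈ 2.449 → equal
At (6, 0): LHS = √(6) ≈ 2.449, RHS = √(6) ≈ 2.449 → equal

So the claim does hold at both of these boundary points, even though it is not an identity.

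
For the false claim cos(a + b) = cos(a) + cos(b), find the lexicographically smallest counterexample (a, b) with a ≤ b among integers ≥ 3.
(a, b) = (3, 3)

Substituting (3, 3) into the claim:
LHS = cos(3 + 3) = cos(6) ≈ 0.9602
RHS = cos(3) + cos(3) = 2·cos(3) ≈ -1.98

Since LHS ≠ RHS, this pair disproves the claim, and no lexicographically smaller pair (a ≤ b, integers ≥ 3) does.

For instance (3, 7) is also a counterexample (LHS = cos(10) ≈ -0.8391, RHS = cos(3) + cos(7) ≈ -0.2361), but it's lexicographically larger.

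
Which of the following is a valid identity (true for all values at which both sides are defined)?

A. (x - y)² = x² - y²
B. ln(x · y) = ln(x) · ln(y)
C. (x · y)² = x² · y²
C

A: fails at (5, 8) — LHS = 9, RHS = -39.
B: fails at (6, 7) — LHS = ln(42) ≈ 3.738, RHS = ln(6)·ln(7) ≈ 3.487.
C: holds — e.g. at (1, 5), both sides equal 25.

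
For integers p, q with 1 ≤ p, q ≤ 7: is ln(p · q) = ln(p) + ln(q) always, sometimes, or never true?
Always true

The identity holds for every pair in the range. For instance at (p, q) = (2, 7): both sides equal ln(14) ≈ 2.639.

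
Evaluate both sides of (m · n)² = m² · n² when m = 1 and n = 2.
LHS = (1 · 2)² = 4
RHS = 1² · 2² = 4

LHS = RHS: the two sides agree.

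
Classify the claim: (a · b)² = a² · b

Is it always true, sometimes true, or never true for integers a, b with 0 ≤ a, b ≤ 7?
Sometimes true

It holds at (a, b) = (2, 1) (both sides equal 4), but fails at (a, b) = (7, 5) (LHS = 1225, RHS = 245).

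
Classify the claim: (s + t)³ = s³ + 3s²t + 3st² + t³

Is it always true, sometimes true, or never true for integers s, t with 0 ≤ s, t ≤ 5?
Always true

The identity holds for every pair in the range. For instance at (s, t) = (3, 2): both sides equal 125.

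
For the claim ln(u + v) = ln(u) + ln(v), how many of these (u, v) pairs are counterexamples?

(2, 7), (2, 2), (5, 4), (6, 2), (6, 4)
4

Testing each pair:
(2, 7): LHS = ln(9) ≈ 2.197, RHS = ln(2) + ln(7) ≈ 2.639 → counterexample
(2, 2): LHS = ln(4) ≈ 1.386, RHS = 2·ln(2) ≈ 1.386 → satisfies claim
(5, 4): LHS = ln(9) ≈ 2.197, RHS = ln(4) + ln(5) ≈ 2.996 → counterexample
(6, 2): LHS = ln(8) ≈ 2.079, RHS = ln(2) + ln(6) ≈ 2.485 → counterexample
(6, 4): LHS = ln(10) ≈ 2.303, RHS = ln(4) + ln(6) ≈ 3.178 → counterexample

That makes 4 counterexamples.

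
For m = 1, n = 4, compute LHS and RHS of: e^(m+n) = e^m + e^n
LHS = e^(1+4) = e^5 ≈ 148.4
RHS = e^1 + e^4 = e + e^4 ≈ 57.32

LHS ≠ RHS (they differ by about 91.1), so the equation does not hold here.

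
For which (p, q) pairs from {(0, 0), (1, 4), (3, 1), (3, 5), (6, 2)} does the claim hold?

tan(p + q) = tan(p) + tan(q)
Testing each pair:
(0, 0): LHS = 0, RHS = 0 → holds
(1, 4): LHS = tan(5) ≈ -3.381, RHS = tan(4) + tan(1) ≈ 2.715 → fails
(3, 1): LHS = tan(4) ≈ 1.158, RHS = tan(3) + tan(1) ≈ 1.415 → fails
(3, 5): LHS = tan(8) ≈ -6.8, RHS = tan(5) + tan(3) ≈ -3.523 → fails
(6, 2): LHS = tan(8) ≈ -6.8, RHS = tan(2) + tan(6) ≈ -2.476 → fails

1 of 5 pairs satisfies the claim.

Answer: (0, 0)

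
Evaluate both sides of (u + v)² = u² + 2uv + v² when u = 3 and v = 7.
LHS = (3 + 7)² = 100
RHS = 3² + 2·3·7 + 7² = 100

LHS = RHS: the two sides agree.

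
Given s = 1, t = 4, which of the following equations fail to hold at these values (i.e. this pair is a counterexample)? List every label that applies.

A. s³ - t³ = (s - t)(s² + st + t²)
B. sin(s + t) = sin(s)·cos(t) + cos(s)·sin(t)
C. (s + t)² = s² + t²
Evaluating each claim at the given values:
A. LHS = -63, RHS = -63 → holds here (LHS = RHS)
B. LHS = sin(5) ≈ -0.9589, RHS = sin(1)·cos(4) + sin(4)·cos(1) ≈ -0.9589 → holds here (LHS = RHS)
C. LHS = 25, RHS = 17 → fails here (LHS ≠ RHS)

Answer: C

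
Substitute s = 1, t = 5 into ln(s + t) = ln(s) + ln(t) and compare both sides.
LHS = ln(1 + 5) = ln(6) ≈ 1.792
RHS = ln(1) + ln(5) = ln(5) ≈ 1.609

LHS ≠ RHS (they differ by about 0.1823), so the equation does not hold here.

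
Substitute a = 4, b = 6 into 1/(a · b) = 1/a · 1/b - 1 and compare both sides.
LHS = 1/(4 · 6) = 1/24
RHS = 1/4 · 1/6 - 1 = -23/24

LHS ≠ RHS, so the equation does not hold here.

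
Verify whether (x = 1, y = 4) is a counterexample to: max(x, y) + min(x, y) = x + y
Substituting x = 1, y = 4:
LHS = max(1, 4) + min(1, 4) = 5
RHS = 1 + 4 = 5

The sides agree, so this pair does not disprove the claim.

Answer: No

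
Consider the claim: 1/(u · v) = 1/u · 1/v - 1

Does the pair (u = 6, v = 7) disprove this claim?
Substituting u = 6, v = 7:
LHS = 1/(6 · 7) = 1/42
RHS = 1/6 · 1/7 - 1 = -41/42

Since LHS ≠ RHS, this pair disproves the claim.

Answer: Yes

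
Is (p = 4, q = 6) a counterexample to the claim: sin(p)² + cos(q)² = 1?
Yes

Substituting p = 4, q = 6:
LHS = sin(4)² + cos(6)² ≈ 1.495
RHS = 1

Since LHS ≠ RHS, this pair disproves the claim.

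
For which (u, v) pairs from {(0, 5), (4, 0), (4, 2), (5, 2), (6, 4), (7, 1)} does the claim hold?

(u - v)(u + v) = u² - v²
All pairs

Testing each pair:
(0, 5): LHS = -25, RHS = -25 → holds
(4, 0): LHS = 16, RHS = 16 → holds
(4, 2): LHS = 12, RHS = 12 → holds
(5, 2): LHS = 21, RHS = 21 → holds
(6, 4): LHS = 20, RHS = 20 → holds
(7, 1): LHS = 48, RHS = 48 → holds

Every pair satisfies the claim.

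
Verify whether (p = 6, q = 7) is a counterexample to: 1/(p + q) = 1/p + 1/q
Substituting p = 6, q = 7:
LHS = 1/(6 + 7) = 1/13
RHS = 1/6 + 1/7 = 13/42

Since LHS ≠ RHS, this pair disproves the claim.

Answer: Yes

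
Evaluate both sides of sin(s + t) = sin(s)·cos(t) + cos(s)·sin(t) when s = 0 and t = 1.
LHS = sin(0 + 1) = sin(1) ≈ 0.8415
RHS = sin(0)·cos(1) + cos(0)·sin(1) = sin(1) ≈ 0.8415

LHS = RHS: the two sides agree.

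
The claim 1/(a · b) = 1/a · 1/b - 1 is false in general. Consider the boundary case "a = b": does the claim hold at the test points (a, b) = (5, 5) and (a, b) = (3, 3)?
At (5, 5): LHS = 1/25 ≠ RHS = -24/25
At (3, 3): LHS = 1/9 ≠ RHS = -8/9

Answer: No, fails at both test points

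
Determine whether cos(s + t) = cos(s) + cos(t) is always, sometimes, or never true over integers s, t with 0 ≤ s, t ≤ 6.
Never true

The claim fails for every pair in the range. For instance at (s, t) = (1, 4): LHS = cos(5) ≈ 0.2837, RHS = cos(4) + cos(1) ≈ -0.1133.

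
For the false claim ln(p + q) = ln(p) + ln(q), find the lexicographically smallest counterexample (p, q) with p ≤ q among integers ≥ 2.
Substituting (2, 3) into the claim:
LHS = ln(2 + 3) = ln(5) ≈ 1.609
RHS = ln(2) + ln(3) ≈ 1.792

Since LHS ≠ RHS, this pair disproves the claim, and no lexicographically smaller pair (p ≤ q, integers ≥ 2) does.

For instance (6, 8) is also a counterexample (LHS = ln(14) ≈ 2.639, RHS = ln(6) + ln(8) ≈ 3.871), but it's lexicographically larger.

Answer: (p, q) = (2, 3)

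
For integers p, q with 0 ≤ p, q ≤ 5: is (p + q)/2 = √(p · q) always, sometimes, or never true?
It holds at (p, q) = (0, 0) (both sides equal 0), but fails at (p, q) = (0, 3) (LHS = 3/2, RHS = 0).

Answer: Sometimes true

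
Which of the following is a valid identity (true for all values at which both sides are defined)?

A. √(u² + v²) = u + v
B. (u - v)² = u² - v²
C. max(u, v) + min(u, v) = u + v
A: fails at (1, 2) — LHS = √(5) ≈ 2.236, RHS = 3.
B: fails at (6, 7) — LHS = 1, RHS = -13.
C: holds — e.g. at (2, 5), both sides equal 7.

Answer: C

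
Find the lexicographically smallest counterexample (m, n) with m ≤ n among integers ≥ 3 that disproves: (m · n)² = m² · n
(m, n) = (3, 3)

Substituting (3, 3) into the claim:
LHS = (3 · 3)² = 81
RHS = 3² · 3 = 27

Since LHS ≠ RHS, this pair disproves the claim, and no lexicographically smaller pair (m ≤ n, integers ≥ 3) does.

For instance (5, 7) is also a counterexample (LHS = 1225, RHS = 175), but it's lexicographically larger.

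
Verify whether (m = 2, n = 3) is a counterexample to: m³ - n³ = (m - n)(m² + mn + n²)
No

Substituting m = 2, n = 3:
LHS = 2³ - 3³ = -19
RHS = (2 - 3)(2² + 2·3 + 3²) = -19

The sides agree, so this pair does not disprove the claim.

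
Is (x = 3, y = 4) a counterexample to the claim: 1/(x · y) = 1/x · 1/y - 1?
Substituting x = 3, y = 4:
LHS = 1/(3 · 4) = 1/12
RHS = 1/3 · 1/4 - 1 = -11/12

Since LHS ≠ RHS, this pair disproves the claim.

Answer: Yes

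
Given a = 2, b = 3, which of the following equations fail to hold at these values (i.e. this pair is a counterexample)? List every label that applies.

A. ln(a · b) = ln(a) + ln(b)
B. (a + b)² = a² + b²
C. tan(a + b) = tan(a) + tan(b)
B, C

Evaluating each claim at the given values:
A. LHS = ln(6) ≈ 1.792, RHS = ln(2) + ln(3) ≈ 1.792 → holds here (LHS = RHS)
B. LHS = 25, RHS = 13 → fails here (LHS ≠ RHS)
C. LHS = tan(5) ≈ -3.381, RHS = tan(2) + tan(3) ≈ -2.328 → fails here (LHS ≠ RHS)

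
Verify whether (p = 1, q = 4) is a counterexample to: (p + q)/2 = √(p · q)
Substituting p = 1, q = 4:
LHS = (1 + 4)/2 = 5/2
RHS = √(1 · 4) = 2

Since LHS ≠ RHS, this pair disproves the claim.

Answer: Yes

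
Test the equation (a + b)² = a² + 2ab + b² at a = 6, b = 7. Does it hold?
Holds

Substituting a = 6, b = 7:

LHS = (6 + 7)² = 169
RHS = 6² + 2·6·7 + 7² = 169

LHS = RHS, so the equation holds at this point.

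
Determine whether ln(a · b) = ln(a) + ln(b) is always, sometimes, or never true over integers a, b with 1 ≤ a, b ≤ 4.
Always true

The identity holds for every pair in the range. For instance at (a, b) = (1, 2): both sides equal ln(2) ≈ 0.6931.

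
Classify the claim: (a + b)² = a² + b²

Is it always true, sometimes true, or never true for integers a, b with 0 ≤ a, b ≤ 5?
It holds at (a, b) = (3, 0) (both sides equal 9), but fails at (a, b) = (3, 2) (LHS = 25, RHS = 13).

Answer: Sometimes true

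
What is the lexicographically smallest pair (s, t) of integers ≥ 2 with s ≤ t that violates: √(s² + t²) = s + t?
(s, t) = (2, 2)

Substituting (2, 2) into the claim:
LHS = √(2² + 2²) = 2·√(2) ≈ 2.828
RHS = 2 + 2 = 4

Since LHS ≠ RHS, this pair disproves the claim, and no lexicographically smaller pair (s ≤ t, integers ≥ 2) does.

For instance (3, 4) is also a counterexample (LHS = 5, RHS = 7), but it's lexicographically larger.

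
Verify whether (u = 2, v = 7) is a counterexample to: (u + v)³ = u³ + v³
Substituting u = 2, v = 7:
LHS = (2 + 7)³ = 729
RHS = 2³ + 7³ = 351

Since LHS ≠ RHS, this pair disproves the claim.

Answer: Yes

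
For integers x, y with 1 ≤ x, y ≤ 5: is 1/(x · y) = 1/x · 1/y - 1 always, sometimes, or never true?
The claim fails for every pair in the range. For instance at (x, y) = (2, 2): LHS = 1/4, RHS = -3/4.

Answer: Never true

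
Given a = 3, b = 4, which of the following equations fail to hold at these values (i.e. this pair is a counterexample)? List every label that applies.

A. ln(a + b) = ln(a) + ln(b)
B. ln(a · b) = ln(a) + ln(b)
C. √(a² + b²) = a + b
Evaluating each claim at the given values:
A. LHS = ln(7) ≈ 1.946, RHS = ln(3) + ln(4) ≈ 2.485 → fails here (LHS ≠ RHS)
B. LHS = ln(12) ≈ 2.485, RHS = ln(3) + ln(4) ≈ 2.485 → holds here (LHS = RHS)
C. LHS = 5, RHS = 7 → fails here (LHS ≠ RHS)

Answer: A, C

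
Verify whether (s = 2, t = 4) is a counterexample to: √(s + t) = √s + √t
Yes

Substituting s = 2, t = 4:
LHS = √(2 + 4) = √(6) ≈ 2.449
RHS = √2 + √4 = √(2) + 2 ≈ 3.414

Since LHS ≠ RHS, this pair disproves the claim.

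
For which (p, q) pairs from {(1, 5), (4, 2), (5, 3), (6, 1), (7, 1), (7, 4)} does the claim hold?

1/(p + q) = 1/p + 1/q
None

Testing each pair:
(1, 5): LHS = 1/6, RHS = 6/5 → fails
(4, 2): LHS = 1/6, RHS = 3/4 → fails
(5, 3): LHS = 1/8, RHS = 8/15 → fails
(6, 1): LHS = 1/7, RHS = 7/6 → fails
(7, 1): LHS = 1/8, RHS = 8/7 → fails
(7, 4): LHS = 1/11, RHS = 11/28 → fails

No pair satisfies the claim.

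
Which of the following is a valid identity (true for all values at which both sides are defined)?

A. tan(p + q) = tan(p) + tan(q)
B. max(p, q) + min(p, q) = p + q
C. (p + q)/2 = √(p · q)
B

A: fails at (5, 8) — LHS = tan(13) ≈ 0.463, RHS = tan(8) + tan(5) ≈ -10.18.
B: holds — e.g. at (4, 4), both sides equal 8.
C: fails at (3, 7) — LHS = 5, RHS = √(21) ≈ 4.583.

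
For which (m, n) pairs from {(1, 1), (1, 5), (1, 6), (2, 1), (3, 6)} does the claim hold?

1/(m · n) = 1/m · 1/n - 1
Testing each pair:
(1, 1): LHS = 1, RHS = 0 → fails
(1, 5): LHS = 1/5, RHS = -4/5 → fails
(1, 6): LHS = 1/6, RHS = -5/6 → fails
(2, 1): LHS = 1/2, RHS = -1/2 → fails
(3, 6): LHS = 1/18, RHS = -17/18 → fails

No pair satisfies the claim.

Answer: None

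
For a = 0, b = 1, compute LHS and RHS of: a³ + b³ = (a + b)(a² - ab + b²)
LHS = 0³ + 1³ = 1
RHS = (0 + 1)(0² - 0·1 + 1²) = 1

LHS = RHS: the two sides agree.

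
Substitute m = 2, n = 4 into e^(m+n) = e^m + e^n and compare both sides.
LHS = e^(2+4) = e^6 ≈ 403.4
RHS = e^2 + e^4 ≈ 61.99

LHS ≠ RHS (they differ by about 341.4), so the equation does not hold here.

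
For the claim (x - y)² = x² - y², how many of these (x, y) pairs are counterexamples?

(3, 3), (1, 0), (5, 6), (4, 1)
Testing each pair:
(3, 3): LHS = 0, RHS = 0 → satisfies claim
(1, 0): LHS = 1, RHS = 1 → satisfies claim
(5, 6): LHS = 1, RHS = -11 → counterexample
(4, 1): LHS = 9, RHS = 15 → counterexample

That makes 2 counterexamples.

Answer: 2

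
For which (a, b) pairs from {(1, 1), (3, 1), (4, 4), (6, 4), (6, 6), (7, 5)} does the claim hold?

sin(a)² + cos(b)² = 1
Testing each pair:
(1, 1): LHS = cos(1)² + sin(1)² = 1, RHS = 1 → holds
(3, 1): LHS = sin(3)² + cos(1)² ≈ 0.3118, RHS = 1 → fails
(4, 4): LHS = cos(4)² + sin(4)² = 1, RHS = 1 → holds
(6, 4): LHS = sin(6)² + cos(4)² ≈ 0.5053, RHS = 1 → fails
(6, 6): LHS = sin(6)² + cos(6)² = 1, RHS = 1 → holds
(7, 5): LHS = cos(5)² + sin(7)² ≈ 0.5121, RHS = 1 → fails

3 of 6 pairs satisfy the claim.

Answer: (1, 1), (4, 4), (6, 6)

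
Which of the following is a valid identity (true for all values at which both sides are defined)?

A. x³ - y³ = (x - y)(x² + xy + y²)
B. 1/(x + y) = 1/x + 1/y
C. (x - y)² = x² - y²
A

A: holds — e.g. at (3, 7), both sides equal -316.
B: fails at (3, 4) — LHS = 1/7, RHS = 7/12.
C: fails at (3, 5) — LHS = 4, RHS = -16.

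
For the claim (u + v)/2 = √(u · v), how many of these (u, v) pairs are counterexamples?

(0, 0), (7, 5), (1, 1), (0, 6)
Testing each pair:
(0, 0): LHS = 0, RHS = 0 → satisfies claim
(7, 5): LHS = 6, RHS = √(35) ≈ 5.916 → counterexample
(1, 1): LHS = 1, RHS = 1 → satisfies claim
(0, 6): LHS = 3, RHS = 0 → counterexample

That makes 2 counterexamples.

Answer: 2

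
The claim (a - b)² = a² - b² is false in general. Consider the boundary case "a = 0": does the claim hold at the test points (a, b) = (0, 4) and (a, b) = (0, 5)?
At (0, 4): LHS = 16 ≠ RHS = -16
At (0, 5): LHS = 25 ≠ RHS = -25

Answer: No, fails at both test points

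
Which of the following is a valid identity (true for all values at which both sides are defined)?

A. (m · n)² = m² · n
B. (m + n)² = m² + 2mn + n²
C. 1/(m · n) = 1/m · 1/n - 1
A: fails at (1, 2) — LHS = 4, RHS = 2.
B: holds — e.g. at (1, 1), both sides equal 4.
C: fails at (6, 7) — LHS = 1/42, RHS = -41/42.

Answer: B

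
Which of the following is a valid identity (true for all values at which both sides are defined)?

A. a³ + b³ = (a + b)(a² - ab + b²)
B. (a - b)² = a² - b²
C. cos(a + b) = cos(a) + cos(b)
A

A: holds — e.g. at (1, 3), both sides equal 28.
B: fails at (3, 4) — LHS = 1, RHS = -7.
C: fails at (1, 4) — LHS = cos(5) ≈ 0.2837, RHS = cos(4) + cos(1) ≈ -0.1133.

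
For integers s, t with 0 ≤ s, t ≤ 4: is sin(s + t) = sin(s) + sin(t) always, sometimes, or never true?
Sometimes true

It holds at (s, t) = (0, 0) (both sides equal 0), but fails at (s, t) = (1, 3) (LHS = sin(4) ≈ -0.7568, RHS = sin(3) + sin(1) ≈ 0.9826).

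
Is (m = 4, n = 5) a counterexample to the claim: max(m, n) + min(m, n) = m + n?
No

Substituting m = 4, n = 5:
LHS = max(4, 5) + min(4, 5) = 9
RHS = 4 + 5 = 9

The sides agree, so this pair does not disprove the claim.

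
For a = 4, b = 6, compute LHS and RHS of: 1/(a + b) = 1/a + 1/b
LHS = 1/(4 + 6) = 1/10
RHS = 1/4 + 1/6 = 5/12

LHS ≠ RHS, so the equation does not hold here.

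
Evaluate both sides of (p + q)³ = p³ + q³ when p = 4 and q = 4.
LHS = (4 + 4)³ = 512
RHS = 4³ + 4³ = 128

LHS ≠ RHS, so the equation does not hold here.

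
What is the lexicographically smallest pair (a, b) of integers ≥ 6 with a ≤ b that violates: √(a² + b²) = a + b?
(a, b) = (6, 6)

Substituting (6, 6) into the claim:
LHS = √(6² + 6²) = 6·√(2) ≈ 8.485
RHS = 6 + 6 = 12

Since LHS ≠ RHS, this pair disproves the claim, and no lexicographically smaller pair (a ≤ b, integers ≥ 6) does.

For instance (11, 12) is also a counterexample (LHS = √(265) ≈ 16.28, RHS = 23), but it's lexicographically larger.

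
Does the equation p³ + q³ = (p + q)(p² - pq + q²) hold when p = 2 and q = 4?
Substituting p = 2, q = 4:

LHS = 2³ + 4³ = 72
RHS = (2 + 4)(2² - 2·4 + 4²) = 72

LHS = RHS, so the equation holds at this point.

Answer: Holds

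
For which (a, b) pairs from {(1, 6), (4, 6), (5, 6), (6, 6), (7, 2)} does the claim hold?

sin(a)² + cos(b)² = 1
(6, 6)

Testing each pair:
(1, 6): LHS = sin(1)² + cos(6)² ≈ 1.63, RHS = 1 → fails
(4, 6): LHS = sin(4)² + cos(6)² ≈ 1.495, RHS = 1 → fails
(5, 6): LHS = sin(5)² + cos(6)² ≈ 1.841, RHS = 1 → fails
(6, 6): LHS = sin(6)² + cos(6)² = 1, RHS = 1 → holds
(7, 2): LHS = cos(2)² + sin(7)² ≈ 0.6048, RHS = 1 → fails

1 of 5 pairs satisfies the claim.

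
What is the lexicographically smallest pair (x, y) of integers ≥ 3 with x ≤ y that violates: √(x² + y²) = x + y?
(x, y) = (3, 3)

Substituting (3, 3) into the claim:
LHS = √(3² + 3²) = 3·√(2) ≈ 4.243
RHS = 3 + 3 = 6

Since LHS ≠ RHS, this pair disproves the claim, and no lexicographically smaller pair (x ≤ y, integers ≥ 3) does.

For instance (6, 10) is also a counterexample (LHS = 2·√(34) ≈ 11.66, RHS = 16), but it's lexicographically larger.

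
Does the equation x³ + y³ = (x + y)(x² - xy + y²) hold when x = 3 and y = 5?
Holds

Substituting x = 3, y = 5:

LHS = 3³ + 5³ = 152
RHS = (3 + 5)(3² - 3·5 + 5²) = 152

LHS = RHS, so the equation holds at this point.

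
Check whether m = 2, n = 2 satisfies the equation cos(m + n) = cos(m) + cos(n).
Substituting m = 2, n = 2:

LHS = cos(2 + 2) = cos(4) ≈ -0.6536
RHS = cos(2) + cos(2) = 2·cos(2) ≈ -0.8323

LHS ≠ RHS, so the equation does not hold at this point.

Answer: Fails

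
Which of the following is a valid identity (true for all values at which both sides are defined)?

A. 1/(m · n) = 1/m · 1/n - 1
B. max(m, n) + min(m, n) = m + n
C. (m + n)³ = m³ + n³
B

A: fails at (2, 5) — LHS = 1/10, RHS = -9/10.
B: holds — e.g. at (4, 5), both sides equal 9.
C: fails at (3, 4) — LHS = 343, RHS = 91.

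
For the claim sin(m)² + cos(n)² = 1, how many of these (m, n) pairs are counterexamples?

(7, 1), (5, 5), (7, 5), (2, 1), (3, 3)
Testing each pair:
(7, 1): LHS = cos(1)² + sin(7)² ≈ 0.7236, RHS = 1 → counterexample
(5, 5): LHS = cos(5)² + sin(5)² = 1, RHS = 1 → satisfies claim
(7, 5): LHS = cos(5)² + sin(7)² ≈ 0.5121, RHS = 1 → counterexample
(2, 1): LHS = cos(1)² + sin(2)² ≈ 1.119, RHS = 1 → counterexample
(3, 3): LHS = sin(3)² + cos(3)² = 1, RHS = 1 → satisfies claim

That makes 3 counterexamples.

Answer: 3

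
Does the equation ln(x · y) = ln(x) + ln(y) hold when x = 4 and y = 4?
Substituting x = 4, y = 4:

LHS = ln(4 · 4) = ln(16) ≈ 2.773
RHS = ln(4) + ln(4) = 2·ln(4) ≈ 2.773

LHS = RHS, so the equation holds at this point.

Answer: Holds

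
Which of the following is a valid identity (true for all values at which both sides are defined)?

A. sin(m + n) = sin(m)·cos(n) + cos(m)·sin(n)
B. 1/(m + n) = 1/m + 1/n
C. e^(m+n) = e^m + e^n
A: holds — e.g. at (1, 2), both sides equal sin(3) ≈ 0.1411.
B: fails at (2, 4) — LHS = 1/6, RHS = 3/4.
C: fails at (1, 1) — LHS = e^2 ≈ 7.389, RHS = 2·e ≈ 5.437.

Answer: A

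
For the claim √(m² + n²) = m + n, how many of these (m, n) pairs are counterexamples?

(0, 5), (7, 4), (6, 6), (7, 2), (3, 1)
4

Testing each pair:
(0, 5): LHS = 5, RHS = 5 → satisfies claim
(7, 4): LHS = √(65) ≈ 8.062, RHS = 11 → counterexample
(6, 6): LHS = 6·√(2) ≈ 8.485, RHS = 12 → counterexample
(7, 2): LHS = √(53) ≈ 7.28, RHS = 9 → counterexample
(3, 1): LHS = √(10) ≈ 3.162, RHS = 4 → counterexample

That makes 4 counterexamples.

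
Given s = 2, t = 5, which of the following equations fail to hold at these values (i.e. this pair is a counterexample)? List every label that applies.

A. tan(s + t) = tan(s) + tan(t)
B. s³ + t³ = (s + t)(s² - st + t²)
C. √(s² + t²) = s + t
Evaluating each claim at the given values:
A. LHS = tan(7) ≈ 0.8714, RHS = tan(5) + tan(2) ≈ -5.566 → fails here (LHS ≠ RHS)
B. LHS = 133, RHS = 133 → holds here (LHS = RHS)
C. LHS = √(29) ≈ 5.385, RHS = 7 → fails here (LHS ≠ RHS)

Answer: A, C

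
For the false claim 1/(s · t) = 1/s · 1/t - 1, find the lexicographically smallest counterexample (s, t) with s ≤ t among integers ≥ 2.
Substituting (2, 2) into the claim:
LHS = 1/(2 · 2) = 1/4
RHS = 1/2 · 1/2 - 1 = -3/4

Since LHS ≠ RHS, this pair disproves the claim, and no lexicographically smaller pair (s ≤ t, integers ≥ 2) does.

For instance (5, 9) is also a counterexample (LHS = 1/45, RHS = -44/45), but it's lexicographically larger.

Answer: (s, t) = (2, 2)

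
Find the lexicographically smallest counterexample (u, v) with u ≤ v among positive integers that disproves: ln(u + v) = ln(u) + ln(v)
(u, v) = (1, 1)

Substituting (1, 1) into the claim:
LHS = ln(1 + 1) = ln(2) ≈ 0.6931
RHS = ln(1) + ln(1) = 0

Since LHS ≠ RHS, this pair disproves the claim, and no lexicographically smaller pair (u ≤ v, positive integers) does.

For instance (4, 6) is also a counterexample (LHS = ln(10) ≈ 2.303, RHS = ln(4) + ln(6) ≈ 3.178), but it's lexicographically larger.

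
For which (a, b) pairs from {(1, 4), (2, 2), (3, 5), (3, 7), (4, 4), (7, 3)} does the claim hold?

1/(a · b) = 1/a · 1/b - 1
Testing each pair:
(1, 4): LHS = 1/4, RHS = -3/4 → fails
(2, 2): LHS = 1/4, RHS = -3/4 → fails
(3, 5): LHS = 1/15, RHS = -14/15 → fails
(3, 7): LHS = 1/21, RHS = -20/21 → fails
(4, 4): LHS = 1/16, RHS = -15/16 → fails
(7, 3): LHS = 1/21, RHS = -20/21 → fails

No pair satisfies the claim.

Answer: None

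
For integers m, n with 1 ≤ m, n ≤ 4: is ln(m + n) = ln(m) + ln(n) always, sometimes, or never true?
Sometimes true

It holds at (m, n) = (2, 2) (both sides equal ln(4) ≈ 1.386), but fails at (m, n) = (1, 4) (LHS = ln(5) ≈ 1.609, RHS = ln(4) ≈ 1.386).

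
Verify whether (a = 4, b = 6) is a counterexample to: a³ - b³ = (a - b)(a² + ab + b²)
No

Substituting a = 4, b = 6:
LHS = 4³ - 6³ = -152
RHS = (4 - 6)(4² + 4·6 + 6²) = -152

The sides agree, so this pair does not disprove the claim.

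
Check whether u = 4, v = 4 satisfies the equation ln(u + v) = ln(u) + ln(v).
Substituting u = 4, v = 4:

LHS = ln(4 + 4) = ln(8) ≈ 2.079
RHS = ln(4) + ln(4) = 2·ln(4) ≈ 2.773

LHS ≠ RHS, so the equation does not hold at this point.

Answer: Fails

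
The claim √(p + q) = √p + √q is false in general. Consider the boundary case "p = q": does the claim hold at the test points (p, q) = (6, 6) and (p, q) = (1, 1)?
No, fails at both test points

At (6, 6): LHS = 2·√(3) ≈ 3.464 ≠ RHS = 2·√(6) ≈ 4.899
At (1, 1): LHS = √(2) ≈ 1.414 ≠ RHS = 2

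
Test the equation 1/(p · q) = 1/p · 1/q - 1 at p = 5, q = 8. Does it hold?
Fails

Substituting p = 5, q = 8:

LHS = 1/(5 · 8) = 1/40
RHS = 1/5 · 1/8 - 1 = -39/40

LHS ≠ RHS, so the equation does not hold at this point.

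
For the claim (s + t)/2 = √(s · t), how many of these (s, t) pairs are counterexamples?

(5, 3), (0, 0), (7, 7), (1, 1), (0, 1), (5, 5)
Testing each pair:
(5, 3): LHS = 4, RHS = √(15) ≈ 3.873 → counterexample
(0, 0): LHS = 0, RHS = 0 → satisfies claim
(7, 7): LHS = 7, RHS = 7 → satisfies claim
(1, 1): LHS = 1, RHS = 1 → satisfies claim
(0, 1): LHS = 1/2, RHS = 0 → counterexample
(5, 5): LHS = 5, RHS = 5 → satisfies claim

That makes 2 counterexamples.

Answer: 2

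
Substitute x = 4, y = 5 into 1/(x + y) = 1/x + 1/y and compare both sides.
LHS = 1/(4 + 5) = 1/9
RHS = 1/4 + 1/5 = 9/20

LHS ≠ RHS, so the equation does not hold here.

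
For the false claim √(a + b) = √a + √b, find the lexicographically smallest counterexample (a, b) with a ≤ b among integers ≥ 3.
(a, b) = (3, 3)

Substituting (3, 3) into the claim:
LHS = √(3 + 3) = √(6) ≈ 2.449
RHS = √3 + √3 = 2·√(3) ≈ 3.464

Since LHS ≠ RHS, this pair disproves the claim, and no lexicographically smaller pair (a ≤ b, integers ≥ 3) does.

For instance (5, 10) is also a counterexample (LHS = √(15) ≈ 3.873, RHS = √(5) + √(10) ≈ 5.398), but it's lexicographically larger.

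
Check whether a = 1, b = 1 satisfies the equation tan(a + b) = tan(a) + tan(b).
Fails

Substituting a = 1, b = 1:

LHS = tan(1 + 1) = tan(2) ≈ -2.185
RHS = tan(1) + tan(1) = 2·tan(1) ≈ 3.115

LHS ≠ RHS, so the equation does not hold at this point.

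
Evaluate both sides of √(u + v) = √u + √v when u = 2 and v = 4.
LHS = √(2 + 4) = √(6) ≈ 2.449
RHS = √2 + √4 = √(2) + 2 ≈ 3.414

LHS ≠ RHS (they differ by about 0.9647), so the equation does not hold here.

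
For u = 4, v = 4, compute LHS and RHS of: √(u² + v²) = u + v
LHS = √(4² + 4²) = 4·√(2) ≈ 5.657
RHS = 4 + 4 = 8

LHS ≠ RHS (they differ by about 2.343), so the equation does not hold here.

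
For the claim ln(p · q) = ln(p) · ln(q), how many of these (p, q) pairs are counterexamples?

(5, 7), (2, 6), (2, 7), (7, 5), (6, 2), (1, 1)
Testing each pair:
(5, 7): LHS = ln(35) ≈ 3.555, RHS = ln(5)·ln(7) ≈ 3.132 → counterexample
(2, 6): LHS = ln(12) ≈ 2.485, RHS = ln(2)·ln(6) ≈ 1.242 → counterexample
(2, 7): LHS = ln(14) ≈ 2.639, RHS = ln(2)·ln(7) ≈ 1.349 → counterexample
(7, 5): LHS = ln(35) ≈ 3.555, RHS = ln(5)·ln(7) ≈ 3.132 → counterexample
(6, 2): LHS = ln(12) ≈ 2.485, RHS = ln(2)·ln(6) ≈ 1.242 → counterexample
(1, 1): LHS = 0, RHS = 0 → satisfies claim

That makes 5 counterexamples.

Answer: 5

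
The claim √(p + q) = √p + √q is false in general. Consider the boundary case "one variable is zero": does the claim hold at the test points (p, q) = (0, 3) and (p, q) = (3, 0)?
Yes, holds at both test points

At (0, 3): LHS = √(3) ≈ 1.732, RHS = √(3) ≈ 1.732 → equal
At (3, 0): LHS = √(3) ≈ 1.732, RHS = √(3) ≈ 1.732 → equal

So the claim does hold at both of these boundary points, even though it is not an identity.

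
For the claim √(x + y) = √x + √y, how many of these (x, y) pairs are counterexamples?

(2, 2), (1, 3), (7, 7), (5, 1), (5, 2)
5

Testing each pair:
(2, 2): LHS = 2, RHS = 2·√(2) ≈ 2.828 → counterexample
(1, 3): LHS = 2, RHS = 1 + √(3) ≈ 2.732 → counterexample
(7, 7): LHS = √(14) ≈ 3.742, RHS = 2·√(7) ≈ 5.292 → counterexample
(5, 1): LHS = √(6) ≈ 2.449, RHS = 1 + √(5) ≈ 3.236 → counterexample
(5, 2): LHS = √(7) ≈ 2.646, RHS = √(2) + √(5) ≈ 3.65 → counterexample

That makes 5 counterexamples.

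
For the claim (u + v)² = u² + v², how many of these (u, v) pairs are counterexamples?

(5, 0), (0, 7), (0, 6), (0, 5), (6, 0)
Testing each pair:
(5, 0): LHS = 25, RHS = 25 → satisfies claim
(0, 7): LHS = 49, RHS = 49 → satisfies claim
(0, 6): LHS = 36, RHS = 36 → satisfies claim
(0, 5): LHS = 25, RHS = 25 → satisfies claim
(6, 0): LHS = 36, RHS = 36 → satisfies claim

That makes 0 counterexamples.

Answer: 0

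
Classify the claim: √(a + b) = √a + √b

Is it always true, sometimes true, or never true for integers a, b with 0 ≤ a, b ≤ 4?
It holds at (a, b) = (1, 0) (both sides equal 1), but fails at (a, b) = (2, 2) (LHS = 2, RHS = 2·√(2) ≈ 2.828).

Answer: Sometimes true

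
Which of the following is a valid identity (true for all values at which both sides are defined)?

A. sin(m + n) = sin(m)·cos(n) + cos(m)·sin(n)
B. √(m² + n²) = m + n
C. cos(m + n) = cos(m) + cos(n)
A: holds — e.g. at (0, 1), both sides equal sin(1) ≈ 0.8415.
B: fails at (2, 4) — LHS = 2·√(5) ≈ 4.472, RHS = 6.
C: fails at (1, 5) — LHS = cos(6) ≈ 0.9602, RHS = cos(5) + cos(1) ≈ 0.824.

Answer: A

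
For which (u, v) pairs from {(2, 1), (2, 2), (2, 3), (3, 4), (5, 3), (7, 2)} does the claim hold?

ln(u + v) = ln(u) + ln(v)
Testing each pair:
(2, 1): LHS = ln(3) ≈ 1.099, RHS = ln(2) ≈ 0.6931 → fails
(2, 2): LHS = ln(4) ≈ 1.386, RHS = 2·ln(2) ≈ 1.386 → holds
(2, 3): LHS = ln(5) ≈ 1.609, RHS = ln(2) + ln(3) ≈ 1.792 → fails
(3, 4): LHS = ln(7) ≈ 1.946, RHS = ln(3) + ln(4) ≈ 2.485 → fails
(5, 3): LHS = ln(8) ≈ 2.079, RHS = ln(3) + ln(5) ≈ 2.708 → fails
(7, 2): LHS = ln(9) ≈ 2.197, RHS = ln(2) + ln(7) ≈ 2.639 → fails

1 of 6 pairs satisfies the claim.

Answer: (2, 2)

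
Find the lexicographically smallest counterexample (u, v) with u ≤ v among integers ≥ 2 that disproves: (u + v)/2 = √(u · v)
Substituting (2, 3) into the claim:
LHS = (2 + 3)/2 = 5/2
RHS = √(2 · 3) = √(6) ≈ 2.449

Since LHS ≠ RHS, this pair disproves the claim, and no lexicographically smaller pair (u ≤ v, integers ≥ 2) does.

For instance (5, 6) is also a counterexample (LHS = 11/2, RHS = √(30) ≈ 5.477), but it's lexicographically larger.

Answer: (u, v) = (2, 3)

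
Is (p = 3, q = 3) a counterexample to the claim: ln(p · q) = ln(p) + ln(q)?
No

Substituting p = 3, q = 3:
LHS = ln(3 · 3) = ln(9) ≈ 2.197
RHS = ln(3) + ln(3) = 2·ln(3) ≈ 2.197

The sides agree, so this pair does not disprove the claim.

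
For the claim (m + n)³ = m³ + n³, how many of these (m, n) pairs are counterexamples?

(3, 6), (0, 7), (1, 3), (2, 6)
Testing each pair:
(3, 6): LHS = 729, RHS = 243 → counterexample
(0, 7): LHS = 343, RHS = 343 → satisfies claim
(1, 3): LHS = 64, RHS = 28 → counterexample
(2, 6): LHS = 512, RHS = 224 → counterexample

That makes 3 counterexamples.

Answer: 3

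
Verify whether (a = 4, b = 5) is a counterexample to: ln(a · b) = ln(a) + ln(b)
No

Substituting a = 4, b = 5:
LHS = ln(4 · 5) = ln(20) ≈ 2.996
RHS = ln(4) + ln(5) ≈ 2.996

The sides agree, so this pair does not disprove the claim.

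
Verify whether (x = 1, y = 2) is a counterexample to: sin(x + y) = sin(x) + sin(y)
Yes

Substituting x = 1, y = 2:
LHS = sin(1 + 2) = sin(3) ≈ 0.1411
RHS = sin(1) + sin(2) ≈ 1.751

Since LHS ≠ RHS, this pair disproves the claim.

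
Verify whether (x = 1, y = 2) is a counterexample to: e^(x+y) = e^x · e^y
No

Substituting x = 1, y = 2:
LHS = e^(1+2) = e^3 ≈ 20.09
RHS = e^1 · e^2 = e^3 ≈ 20.09

The sides agree, so this pair does not disprove the claim.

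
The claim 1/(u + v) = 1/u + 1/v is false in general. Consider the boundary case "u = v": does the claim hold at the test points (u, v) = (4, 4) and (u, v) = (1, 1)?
No, fails at both test points

At (4, 4): LHS = 1/8 ≠ RHS = 1/2
At (1, 1): LHS = 1/2 ≠ RHS = 2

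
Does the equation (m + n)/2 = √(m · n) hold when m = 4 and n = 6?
Substituting m = 4, n = 6:

LHS = (4 + 6)/2 = 5
RHS = √(4 · 6) = 2·√(6) ≈ 4.899

LHS ≠ RHS, so the equation does not hold at this point.

Answer: Fails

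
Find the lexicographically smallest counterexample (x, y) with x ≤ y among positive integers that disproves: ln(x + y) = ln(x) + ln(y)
(x, y) = (1, 1)

Substituting (1, 1) into the claim:
LHS = ln(1 + 1) = ln(2) ≈ 0.6931
RHS = ln(1) + ln(1) = 0

Since LHS ≠ RHS, this pair disproves the claim, and no lexicographically smaller pair (x ≤ y, positive integers) does.

For instance (2, 3) is also a counterexample (LHS = ln(5) ≈ 1.609, RHS = ln(2) + ln(3) ≈ 1.792), but it's lexicographically larger.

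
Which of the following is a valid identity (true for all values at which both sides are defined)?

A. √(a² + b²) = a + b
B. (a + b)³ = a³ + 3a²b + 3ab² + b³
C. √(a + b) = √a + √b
B

A: fails at (5, 8) — LHS = √(89) ≈ 9.434, RHS = 13.
B: holds — e.g. at (4, 6), both sides equal 1000.
C: fails at (1, 3) — LHS = 2, RHS = 1 + √(3) ≈ 2.732.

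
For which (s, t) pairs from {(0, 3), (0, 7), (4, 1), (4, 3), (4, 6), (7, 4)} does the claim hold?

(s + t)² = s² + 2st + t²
All pairs

Testing each pair:
(0, 3): LHS = 9, RHS = 9 → holds
(0, 7): LHS = 49, RHS = 49 → holds
(4, 1): LHS = 25, RHS = 25 → holds
(4, 3): LHS = 49, RHS = 49 → holds
(4, 6): LHS = 100, RHS = 100 → holds
(7, 4): LHS = 121, RHS = 121 → holds

Every pair satisfies the claim.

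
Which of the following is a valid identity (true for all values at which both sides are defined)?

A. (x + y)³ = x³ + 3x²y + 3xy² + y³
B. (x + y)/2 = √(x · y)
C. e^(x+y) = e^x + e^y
A

A: holds — e.g. at (2, 5), both sides equal 343.
B: fails at (1, 2) — LHS = 3/2, RHS = √(2) ≈ 1.414.
C: fails at (5, 8) — LHS = e^13 ≈ 442413.4, RHS = e^5 + e^8 ≈ 3129.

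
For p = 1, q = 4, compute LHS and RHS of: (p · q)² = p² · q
LHS = (1 · 4)² = 16
RHS = 1² · 4 = 4

LHS ≠ RHS, so the equation does not hold here.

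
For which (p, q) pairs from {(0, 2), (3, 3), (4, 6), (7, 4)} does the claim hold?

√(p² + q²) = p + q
(0, 2)

Testing each pair:
(0, 2): LHS = 2, RHS = 2 → holds
(3, 3): LHS = 3·√(2) ≈ 4.243, RHS = 6 → fails
(4, 6): LHS = 2·√(13) ≈ 7.211, RHS = 10 → fails
(7, 4): LHS = √(65) ≈ 8.062, RHS = 11 → fails

1 of 4 pairs satisfies the claim.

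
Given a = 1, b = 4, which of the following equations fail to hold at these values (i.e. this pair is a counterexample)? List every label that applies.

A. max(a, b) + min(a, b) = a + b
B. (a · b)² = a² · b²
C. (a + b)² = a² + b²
Evaluating each claim at the given values:
A. LHS = 5, RHS = 5 → holds here (LHS = RHS)
B. LHS = 16, RHS = 16 → holds here (LHS = RHS)
C. LHS = 25, RHS = 17 → fails here (LHS ≠ RHS)

Answer: C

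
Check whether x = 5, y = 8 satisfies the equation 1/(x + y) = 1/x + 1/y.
Fails

Substituting x = 5, y = 8:

LHS = 1/(5 + 8) = 1/13
RHS = 1/5 + 1/8 = 13/40

LHS ≠ RHS, so the equation does not hold at this point.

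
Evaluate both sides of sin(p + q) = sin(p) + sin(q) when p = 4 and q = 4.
LHS = sin(4 + 4) = sin(8) ≈ 0.9894
RHS = sin(4) + sin(4) = 2·sin(4) ≈ -1.514

LHS ≠ RHS (they differ by about 2.503), so the equation does not hold here.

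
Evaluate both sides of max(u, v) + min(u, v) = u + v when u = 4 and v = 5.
LHS = max(4, 5) + min(4, 5) = 9
RHS = 4 + 5 = 9

LHS = RHS: the two sides agree.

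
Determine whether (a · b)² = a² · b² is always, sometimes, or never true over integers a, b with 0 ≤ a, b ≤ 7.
Always true

The identity holds for every pair in the range. For instance at (a, b) = (2, 4): both sides equal 64.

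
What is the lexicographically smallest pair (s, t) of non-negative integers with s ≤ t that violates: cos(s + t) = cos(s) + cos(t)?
Substituting (0, 0) into the claim:
LHS = cos(0 + 0) = 1
RHS = cos(0) + cos(0) = 2

Since LHS ≠ RHS, this pair disproves the claim, and no lexicographically smaller pair (s ≤ t, non-negative integers) does.

For instance (0, 4) is also a counterexample (LHS = cos(4) ≈ -0.6536, RHS = cos(4) + 1 ≈ 0.3464), but it's lexicographically larger.

Answer: (s, t) = (0, 0)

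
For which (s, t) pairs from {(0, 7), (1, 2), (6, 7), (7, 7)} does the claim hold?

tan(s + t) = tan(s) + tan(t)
(0, 7)

Testing each pair:
(0, 7): LHS = tan(7) ≈ 0.8714, RHS = tan(7) ≈ 0.8714 → holds
(1, 2): LHS = tan(3) ≈ -0.1425, RHS = tan(2) + tan(1) ≈ -0.6276 → fails
(6, 7): LHS = tan(13) ≈ 0.463, RHS = tan(6) + tan(7) ≈ 0.5804 → fails
(7, 7): LHS = tan(14) ≈ 7.245, RHS = 2·tan(7) ≈ 1.743 → fails

1 of 4 pairs satisfies the claim.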